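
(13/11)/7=13/77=0.17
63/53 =1.19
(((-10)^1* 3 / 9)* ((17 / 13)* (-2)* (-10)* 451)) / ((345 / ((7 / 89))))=-2146760 / 239499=-8.96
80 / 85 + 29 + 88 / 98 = 25689 / 833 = 30.84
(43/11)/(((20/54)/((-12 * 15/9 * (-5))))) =11610/11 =1055.45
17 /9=1.89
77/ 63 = 11/ 9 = 1.22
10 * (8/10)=8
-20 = -20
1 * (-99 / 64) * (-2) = 99 / 32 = 3.09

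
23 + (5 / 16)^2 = 23.10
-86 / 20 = -43 / 10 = -4.30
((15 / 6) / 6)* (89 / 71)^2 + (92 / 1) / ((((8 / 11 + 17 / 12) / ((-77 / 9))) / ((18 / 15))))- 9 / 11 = -414966431299 / 941557980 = -440.72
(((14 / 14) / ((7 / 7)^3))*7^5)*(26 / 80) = 5462.28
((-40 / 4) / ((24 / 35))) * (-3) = 43.75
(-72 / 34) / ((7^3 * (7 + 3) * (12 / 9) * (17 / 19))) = -513 / 991270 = -0.00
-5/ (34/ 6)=-0.88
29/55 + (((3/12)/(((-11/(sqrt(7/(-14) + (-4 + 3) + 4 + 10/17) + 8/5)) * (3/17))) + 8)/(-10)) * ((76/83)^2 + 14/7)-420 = -798871669/1894475 + 3259 * sqrt(3570)/3031160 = -421.62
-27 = -27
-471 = -471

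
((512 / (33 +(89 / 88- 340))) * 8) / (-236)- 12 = -18974204 / 1588693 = -11.94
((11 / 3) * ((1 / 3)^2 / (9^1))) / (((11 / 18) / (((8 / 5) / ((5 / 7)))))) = 112 / 675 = 0.17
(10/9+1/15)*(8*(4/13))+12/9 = 2476/585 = 4.23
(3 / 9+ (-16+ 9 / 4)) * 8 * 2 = -214.67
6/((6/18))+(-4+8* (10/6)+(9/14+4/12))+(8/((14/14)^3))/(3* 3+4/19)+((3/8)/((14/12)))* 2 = 15656/525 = 29.82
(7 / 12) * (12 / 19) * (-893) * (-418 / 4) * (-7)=-481327 / 2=-240663.50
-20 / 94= -10 / 47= -0.21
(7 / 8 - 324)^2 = 6682225 / 64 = 104409.77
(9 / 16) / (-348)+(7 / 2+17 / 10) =48241 / 9280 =5.20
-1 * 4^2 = -16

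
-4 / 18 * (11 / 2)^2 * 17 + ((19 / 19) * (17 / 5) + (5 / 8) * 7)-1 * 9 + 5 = -39781 / 360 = -110.50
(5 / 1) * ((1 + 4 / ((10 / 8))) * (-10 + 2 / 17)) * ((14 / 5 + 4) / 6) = -1176 / 5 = -235.20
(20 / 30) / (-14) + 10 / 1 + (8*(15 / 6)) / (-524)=27274 / 2751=9.91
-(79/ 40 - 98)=3841/ 40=96.02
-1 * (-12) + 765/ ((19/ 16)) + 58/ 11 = 138250/ 209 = 661.48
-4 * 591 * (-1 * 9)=21276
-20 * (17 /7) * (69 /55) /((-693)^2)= -1564 /12326391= -0.00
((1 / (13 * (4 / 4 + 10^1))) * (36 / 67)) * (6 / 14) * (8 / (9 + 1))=432 / 335335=0.00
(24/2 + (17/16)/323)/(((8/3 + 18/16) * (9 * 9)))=3649/93366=0.04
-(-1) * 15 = 15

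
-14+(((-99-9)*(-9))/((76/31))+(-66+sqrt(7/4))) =sqrt(7)/2+6013/19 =317.80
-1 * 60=-60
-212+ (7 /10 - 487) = -6983 /10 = -698.30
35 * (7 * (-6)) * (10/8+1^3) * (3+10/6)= -15435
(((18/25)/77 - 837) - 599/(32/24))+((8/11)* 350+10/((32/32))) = -7867053/7700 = -1021.70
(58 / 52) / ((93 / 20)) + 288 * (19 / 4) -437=1125869 / 1209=931.24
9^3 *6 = 4374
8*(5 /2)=20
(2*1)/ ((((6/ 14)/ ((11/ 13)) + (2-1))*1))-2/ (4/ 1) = 24/ 29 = 0.83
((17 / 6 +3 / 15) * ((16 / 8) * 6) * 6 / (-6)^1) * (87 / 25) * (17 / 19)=-269178 / 2375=-113.34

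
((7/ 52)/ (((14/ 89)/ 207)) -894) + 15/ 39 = -74513/ 104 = -716.47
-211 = -211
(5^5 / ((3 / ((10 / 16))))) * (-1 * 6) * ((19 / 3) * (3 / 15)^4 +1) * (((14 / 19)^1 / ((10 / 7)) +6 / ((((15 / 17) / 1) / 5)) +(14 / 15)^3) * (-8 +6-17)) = 2145391567 / 810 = 2648631.56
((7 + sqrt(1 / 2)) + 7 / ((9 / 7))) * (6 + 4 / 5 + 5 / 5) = 39 * sqrt(2) / 10 + 1456 / 15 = 102.58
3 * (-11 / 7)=-33 / 7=-4.71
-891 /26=-34.27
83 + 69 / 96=2679 / 32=83.72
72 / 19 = 3.79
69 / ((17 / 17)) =69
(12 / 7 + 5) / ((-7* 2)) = -47 / 98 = -0.48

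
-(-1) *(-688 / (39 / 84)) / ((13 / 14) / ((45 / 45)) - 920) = 269696 / 167271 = 1.61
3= 3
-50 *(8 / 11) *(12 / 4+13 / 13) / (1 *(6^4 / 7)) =-700 / 891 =-0.79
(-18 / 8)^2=81 / 16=5.06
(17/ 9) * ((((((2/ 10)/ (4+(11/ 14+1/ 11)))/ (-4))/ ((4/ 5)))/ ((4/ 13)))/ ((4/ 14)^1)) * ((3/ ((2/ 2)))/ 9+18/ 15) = -2739737/ 6488640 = -0.42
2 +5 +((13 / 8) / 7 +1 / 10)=2053 / 280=7.33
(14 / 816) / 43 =7 / 17544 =0.00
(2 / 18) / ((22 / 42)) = 7 / 33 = 0.21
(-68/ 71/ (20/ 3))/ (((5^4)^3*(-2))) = 51/ 173339843750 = 0.00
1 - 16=-15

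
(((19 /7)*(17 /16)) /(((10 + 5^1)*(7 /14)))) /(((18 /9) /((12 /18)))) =323 /2520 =0.13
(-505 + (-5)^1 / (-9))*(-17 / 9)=77180 / 81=952.84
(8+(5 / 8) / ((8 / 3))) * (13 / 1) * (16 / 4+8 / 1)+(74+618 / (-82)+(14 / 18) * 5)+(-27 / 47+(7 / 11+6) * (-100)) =690.70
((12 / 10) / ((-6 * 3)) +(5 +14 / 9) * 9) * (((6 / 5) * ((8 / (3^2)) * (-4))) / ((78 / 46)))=-100096 / 675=-148.29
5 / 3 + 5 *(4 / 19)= 155 / 57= 2.72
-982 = -982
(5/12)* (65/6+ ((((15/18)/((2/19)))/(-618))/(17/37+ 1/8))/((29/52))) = 502004425/111618216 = 4.50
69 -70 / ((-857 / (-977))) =-9257 / 857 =-10.80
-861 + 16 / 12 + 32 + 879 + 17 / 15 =787 / 15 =52.47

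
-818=-818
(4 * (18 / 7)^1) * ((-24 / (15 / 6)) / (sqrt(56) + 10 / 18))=31104 / 31577 - 559872 * sqrt(14) / 157885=-12.28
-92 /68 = -23 /17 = -1.35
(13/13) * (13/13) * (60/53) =60/53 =1.13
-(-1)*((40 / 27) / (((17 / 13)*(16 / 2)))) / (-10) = -13 / 918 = -0.01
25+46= 71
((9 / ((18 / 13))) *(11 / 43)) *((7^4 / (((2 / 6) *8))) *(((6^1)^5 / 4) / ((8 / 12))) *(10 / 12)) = 1251485235 / 344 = 3638038.47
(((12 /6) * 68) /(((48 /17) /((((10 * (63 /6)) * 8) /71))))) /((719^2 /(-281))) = -11369260 /36704231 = -0.31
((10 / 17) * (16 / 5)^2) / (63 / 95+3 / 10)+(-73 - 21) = -272978 / 3111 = -87.75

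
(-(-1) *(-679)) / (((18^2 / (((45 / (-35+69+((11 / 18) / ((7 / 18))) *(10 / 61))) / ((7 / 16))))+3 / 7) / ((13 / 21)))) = -2692235 / 693918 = -3.88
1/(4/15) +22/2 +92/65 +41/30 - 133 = -18013/156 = -115.47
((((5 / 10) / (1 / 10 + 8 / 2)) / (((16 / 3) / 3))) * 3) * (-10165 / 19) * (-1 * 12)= 1321.19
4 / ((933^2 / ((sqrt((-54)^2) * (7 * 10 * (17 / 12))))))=2380 / 96721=0.02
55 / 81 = 0.68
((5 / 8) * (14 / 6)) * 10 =175 / 12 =14.58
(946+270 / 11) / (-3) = -10676 / 33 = -323.52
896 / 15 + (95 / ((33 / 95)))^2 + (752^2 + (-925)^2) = 8145625778 / 5445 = 1495982.70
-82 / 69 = -1.19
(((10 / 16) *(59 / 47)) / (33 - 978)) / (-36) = 59 / 2558304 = 0.00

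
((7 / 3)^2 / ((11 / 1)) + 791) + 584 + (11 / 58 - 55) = 7583371 / 5742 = 1320.68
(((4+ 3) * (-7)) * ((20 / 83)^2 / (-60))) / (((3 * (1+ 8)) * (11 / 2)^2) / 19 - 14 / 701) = 52210480 / 47308891701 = 0.00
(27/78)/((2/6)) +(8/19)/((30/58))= 13727/7410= 1.85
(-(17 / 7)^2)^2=83521 / 2401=34.79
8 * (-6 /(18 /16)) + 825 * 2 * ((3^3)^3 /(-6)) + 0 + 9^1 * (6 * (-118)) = -16257719 /3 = -5419239.67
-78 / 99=-0.79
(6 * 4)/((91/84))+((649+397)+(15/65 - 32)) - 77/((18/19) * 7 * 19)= 242371/234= 1035.77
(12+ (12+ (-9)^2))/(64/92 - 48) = -2415/1088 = -2.22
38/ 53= 0.72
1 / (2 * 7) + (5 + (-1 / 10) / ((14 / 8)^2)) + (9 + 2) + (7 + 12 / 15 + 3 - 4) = 11191 / 490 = 22.84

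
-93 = -93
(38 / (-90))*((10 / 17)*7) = -266 / 153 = -1.74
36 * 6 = 216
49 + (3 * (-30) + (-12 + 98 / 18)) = -428 / 9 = -47.56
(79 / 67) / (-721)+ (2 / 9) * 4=385745 / 434763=0.89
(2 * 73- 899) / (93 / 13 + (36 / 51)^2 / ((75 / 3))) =-23575175 / 224599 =-104.97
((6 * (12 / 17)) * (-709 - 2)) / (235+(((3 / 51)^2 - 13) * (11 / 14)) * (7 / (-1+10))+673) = -1305396 / 390175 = -3.35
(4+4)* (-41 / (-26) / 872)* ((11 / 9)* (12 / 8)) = 451 / 17004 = 0.03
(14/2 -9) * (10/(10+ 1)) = -20/11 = -1.82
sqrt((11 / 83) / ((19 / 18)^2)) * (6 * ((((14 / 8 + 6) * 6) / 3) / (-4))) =-837 * sqrt(913) / 3154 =-8.02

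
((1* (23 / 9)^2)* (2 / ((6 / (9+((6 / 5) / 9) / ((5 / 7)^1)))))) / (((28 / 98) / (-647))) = -1650734449 / 36450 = -45287.64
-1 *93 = -93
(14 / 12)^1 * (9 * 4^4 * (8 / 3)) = 7168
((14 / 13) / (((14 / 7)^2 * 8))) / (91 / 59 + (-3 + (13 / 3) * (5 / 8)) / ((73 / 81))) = 0.03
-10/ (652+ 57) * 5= -50/ 709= -0.07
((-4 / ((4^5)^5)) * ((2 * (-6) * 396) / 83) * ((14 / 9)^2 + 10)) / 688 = 5533 / 1506876287820496896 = 0.00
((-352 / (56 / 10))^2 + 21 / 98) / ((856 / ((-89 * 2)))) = -34462669 / 41944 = -821.64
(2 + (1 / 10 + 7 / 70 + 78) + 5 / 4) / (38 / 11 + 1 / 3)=53757 / 2500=21.50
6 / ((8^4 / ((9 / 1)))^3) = 2187 / 34359738368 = 0.00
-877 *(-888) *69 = 53735544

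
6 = 6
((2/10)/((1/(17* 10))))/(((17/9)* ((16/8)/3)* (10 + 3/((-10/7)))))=270/79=3.42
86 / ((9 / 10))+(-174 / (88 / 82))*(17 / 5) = -451151 / 990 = -455.71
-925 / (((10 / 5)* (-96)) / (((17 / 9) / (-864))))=-15725 / 1492992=-0.01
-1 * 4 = -4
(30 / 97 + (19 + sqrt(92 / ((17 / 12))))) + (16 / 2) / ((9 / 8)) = 4 * sqrt(1173) / 17 + 23065 / 873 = 34.48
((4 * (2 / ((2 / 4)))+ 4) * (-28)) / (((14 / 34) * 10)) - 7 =-143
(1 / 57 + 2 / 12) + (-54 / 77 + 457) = 1335669 / 2926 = 456.48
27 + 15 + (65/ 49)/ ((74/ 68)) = 78356/ 1813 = 43.22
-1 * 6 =-6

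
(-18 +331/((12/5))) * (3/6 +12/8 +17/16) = 367.24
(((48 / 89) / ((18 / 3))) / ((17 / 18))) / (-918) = -0.00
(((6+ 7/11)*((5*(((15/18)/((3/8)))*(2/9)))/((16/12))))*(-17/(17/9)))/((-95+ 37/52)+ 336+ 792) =-189800/1773849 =-0.11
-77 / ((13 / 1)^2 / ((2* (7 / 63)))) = -154 / 1521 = -0.10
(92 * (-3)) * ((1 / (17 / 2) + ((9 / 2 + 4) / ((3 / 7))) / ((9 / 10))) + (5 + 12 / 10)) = -5986808 / 765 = -7825.89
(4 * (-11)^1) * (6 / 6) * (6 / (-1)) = 264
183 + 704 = 887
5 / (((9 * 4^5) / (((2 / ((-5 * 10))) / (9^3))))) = -1 / 33592320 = -0.00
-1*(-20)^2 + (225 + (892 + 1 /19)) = 13624 /19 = 717.05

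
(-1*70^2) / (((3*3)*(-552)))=1225 / 1242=0.99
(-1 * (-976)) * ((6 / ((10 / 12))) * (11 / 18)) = 21472 / 5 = 4294.40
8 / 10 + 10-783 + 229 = -2716 / 5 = -543.20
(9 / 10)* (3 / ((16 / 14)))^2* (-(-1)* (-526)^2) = 274531761 / 160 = 1715823.51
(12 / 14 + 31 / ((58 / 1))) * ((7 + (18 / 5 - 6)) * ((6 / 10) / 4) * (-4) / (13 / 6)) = -23391 / 13195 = -1.77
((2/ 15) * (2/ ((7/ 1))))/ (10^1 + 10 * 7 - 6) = 2/ 3885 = 0.00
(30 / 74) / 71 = 0.01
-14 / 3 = -4.67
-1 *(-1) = 1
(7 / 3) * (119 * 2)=555.33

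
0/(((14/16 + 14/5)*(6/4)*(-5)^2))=0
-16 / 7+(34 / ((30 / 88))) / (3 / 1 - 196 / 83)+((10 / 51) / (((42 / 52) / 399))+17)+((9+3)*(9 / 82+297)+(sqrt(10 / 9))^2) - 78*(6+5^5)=-2797205756399 / 11636415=-240383.81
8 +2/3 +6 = 44/3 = 14.67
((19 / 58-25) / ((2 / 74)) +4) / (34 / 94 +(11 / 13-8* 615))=32208865 / 174312156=0.18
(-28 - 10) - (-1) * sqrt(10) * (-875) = -875 * sqrt(10) - 38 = -2804.99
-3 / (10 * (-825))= 1 / 2750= 0.00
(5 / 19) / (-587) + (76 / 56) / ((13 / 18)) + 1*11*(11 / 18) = 157126427 / 18268614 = 8.60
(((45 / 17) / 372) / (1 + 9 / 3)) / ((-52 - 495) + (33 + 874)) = 1 / 202368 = 0.00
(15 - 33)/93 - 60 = -1866/31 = -60.19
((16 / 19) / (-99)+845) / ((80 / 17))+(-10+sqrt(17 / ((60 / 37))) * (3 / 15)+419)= sqrt(9435) / 150+88566613 / 150480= 589.21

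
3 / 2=1.50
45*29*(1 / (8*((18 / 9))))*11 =14355 / 16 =897.19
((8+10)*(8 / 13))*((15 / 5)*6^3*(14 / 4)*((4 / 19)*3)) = 15866.82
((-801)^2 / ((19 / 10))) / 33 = 2138670 / 209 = 10232.87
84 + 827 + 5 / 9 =911.56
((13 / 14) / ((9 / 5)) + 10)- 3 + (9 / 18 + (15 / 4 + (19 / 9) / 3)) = 9427 / 756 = 12.47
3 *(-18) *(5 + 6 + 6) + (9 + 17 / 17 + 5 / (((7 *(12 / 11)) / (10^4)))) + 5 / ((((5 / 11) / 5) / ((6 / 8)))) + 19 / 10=2386763 / 420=5682.77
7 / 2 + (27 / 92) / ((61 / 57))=21181 / 5612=3.77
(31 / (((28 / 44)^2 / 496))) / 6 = 6328.22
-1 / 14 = -0.07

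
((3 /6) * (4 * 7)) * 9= 126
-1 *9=-9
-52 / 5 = -10.40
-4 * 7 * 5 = -140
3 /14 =0.21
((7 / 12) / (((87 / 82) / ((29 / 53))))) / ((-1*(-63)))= 41 / 8586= 0.00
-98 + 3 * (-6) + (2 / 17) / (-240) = -236641 / 2040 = -116.00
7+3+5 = 15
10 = 10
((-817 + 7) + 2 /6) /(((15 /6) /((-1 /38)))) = 2429 /285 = 8.52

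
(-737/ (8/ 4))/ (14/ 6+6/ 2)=-2211/ 32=-69.09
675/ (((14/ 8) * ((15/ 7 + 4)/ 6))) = 16200/ 43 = 376.74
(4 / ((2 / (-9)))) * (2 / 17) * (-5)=180 / 17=10.59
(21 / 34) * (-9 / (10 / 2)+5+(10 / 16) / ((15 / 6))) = 1449 / 680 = 2.13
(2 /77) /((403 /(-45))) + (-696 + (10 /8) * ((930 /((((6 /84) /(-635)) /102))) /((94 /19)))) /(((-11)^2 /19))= -536755626225393 /16043027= -33457253.81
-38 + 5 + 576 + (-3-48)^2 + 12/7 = 22020/7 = 3145.71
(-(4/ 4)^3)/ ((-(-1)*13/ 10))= -10/ 13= -0.77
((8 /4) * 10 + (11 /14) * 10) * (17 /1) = 473.57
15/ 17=0.88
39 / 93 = 0.42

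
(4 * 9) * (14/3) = 168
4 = 4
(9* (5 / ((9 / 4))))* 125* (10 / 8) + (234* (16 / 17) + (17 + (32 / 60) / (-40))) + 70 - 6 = 4368433 / 1275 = 3426.22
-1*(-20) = 20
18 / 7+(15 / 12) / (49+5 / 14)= 25121 / 9674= 2.60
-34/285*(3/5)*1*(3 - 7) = 136/475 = 0.29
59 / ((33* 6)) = 59 / 198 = 0.30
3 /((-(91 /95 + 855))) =-285 /81316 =-0.00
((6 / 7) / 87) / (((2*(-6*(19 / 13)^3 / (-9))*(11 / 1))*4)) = 6591 / 122529176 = 0.00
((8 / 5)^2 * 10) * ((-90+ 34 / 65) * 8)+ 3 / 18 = -35733179 / 1950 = -18324.71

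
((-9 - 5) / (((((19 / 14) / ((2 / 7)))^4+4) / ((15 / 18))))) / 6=-896 / 236421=-0.00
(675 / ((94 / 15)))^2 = 11602.04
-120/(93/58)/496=-145/961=-0.15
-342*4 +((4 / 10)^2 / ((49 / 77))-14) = -241806 / 175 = -1381.75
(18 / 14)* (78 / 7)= 702 / 49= 14.33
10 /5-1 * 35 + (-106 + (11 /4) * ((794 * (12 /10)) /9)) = 2282 /15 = 152.13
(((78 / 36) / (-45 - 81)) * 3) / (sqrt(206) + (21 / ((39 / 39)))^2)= -91 / 777100 + 13 * sqrt(206) / 48957300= -0.00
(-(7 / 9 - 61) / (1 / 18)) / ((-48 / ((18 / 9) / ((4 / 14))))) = -1897 / 12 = -158.08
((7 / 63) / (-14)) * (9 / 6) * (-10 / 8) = 5 / 336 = 0.01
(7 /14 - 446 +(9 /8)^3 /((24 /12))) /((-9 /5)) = 253035 /1024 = 247.10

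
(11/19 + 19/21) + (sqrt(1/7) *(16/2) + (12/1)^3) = 8 *sqrt(7)/7 + 690064/399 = 1732.51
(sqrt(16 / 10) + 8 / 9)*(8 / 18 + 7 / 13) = 920 / 1053 + 46*sqrt(10) / 117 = 2.12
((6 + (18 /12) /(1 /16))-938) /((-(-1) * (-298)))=454 /149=3.05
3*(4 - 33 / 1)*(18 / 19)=-82.42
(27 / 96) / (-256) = -9 / 8192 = -0.00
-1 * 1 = -1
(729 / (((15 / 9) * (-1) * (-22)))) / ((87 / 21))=15309 / 3190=4.80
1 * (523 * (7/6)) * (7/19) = 224.80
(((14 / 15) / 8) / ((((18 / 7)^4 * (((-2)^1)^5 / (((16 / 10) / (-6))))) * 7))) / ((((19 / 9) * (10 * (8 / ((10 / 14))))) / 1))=343 / 25530163200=0.00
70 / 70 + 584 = 585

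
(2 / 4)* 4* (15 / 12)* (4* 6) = 60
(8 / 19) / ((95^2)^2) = 8 / 1547561875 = 0.00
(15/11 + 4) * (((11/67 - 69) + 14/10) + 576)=10051771/3685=2727.75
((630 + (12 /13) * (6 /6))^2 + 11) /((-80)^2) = 67274663 /1081600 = 62.20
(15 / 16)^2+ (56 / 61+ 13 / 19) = 736167 / 296704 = 2.48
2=2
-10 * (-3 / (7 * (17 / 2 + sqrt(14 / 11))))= 3740 / 7287 -40 * sqrt(154) / 7287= 0.45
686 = 686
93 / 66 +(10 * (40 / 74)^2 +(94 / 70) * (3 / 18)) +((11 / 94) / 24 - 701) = -276036151519 / 396352880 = -696.44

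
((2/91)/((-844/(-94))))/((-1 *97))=-47/1862497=-0.00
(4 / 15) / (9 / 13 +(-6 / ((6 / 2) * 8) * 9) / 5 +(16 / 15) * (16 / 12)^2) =1872 / 15013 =0.12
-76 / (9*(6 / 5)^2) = -475 / 81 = -5.86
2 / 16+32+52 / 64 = 527 / 16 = 32.94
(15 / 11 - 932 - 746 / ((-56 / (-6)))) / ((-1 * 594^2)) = 155627 / 54336744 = 0.00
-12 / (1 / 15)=-180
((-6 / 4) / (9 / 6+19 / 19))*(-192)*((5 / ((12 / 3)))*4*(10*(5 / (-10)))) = -2880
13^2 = 169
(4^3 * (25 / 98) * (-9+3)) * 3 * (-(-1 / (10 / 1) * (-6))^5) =139968 / 6125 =22.85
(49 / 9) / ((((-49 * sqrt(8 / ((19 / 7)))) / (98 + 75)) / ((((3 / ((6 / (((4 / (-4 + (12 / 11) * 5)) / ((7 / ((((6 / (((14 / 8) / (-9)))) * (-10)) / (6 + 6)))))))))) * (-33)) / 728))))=313995 * sqrt(266) / 1997632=2.56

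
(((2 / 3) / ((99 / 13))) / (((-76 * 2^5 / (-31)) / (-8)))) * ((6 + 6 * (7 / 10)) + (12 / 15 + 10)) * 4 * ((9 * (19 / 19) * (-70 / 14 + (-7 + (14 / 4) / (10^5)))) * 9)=60933422277 / 83600000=728.87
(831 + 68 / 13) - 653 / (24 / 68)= -79087 / 78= -1013.94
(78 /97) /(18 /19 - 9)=-494 /4947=-0.10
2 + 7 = 9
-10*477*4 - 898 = -19978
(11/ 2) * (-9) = -99/ 2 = -49.50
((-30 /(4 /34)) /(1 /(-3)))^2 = 585225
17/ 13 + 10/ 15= 77/ 39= 1.97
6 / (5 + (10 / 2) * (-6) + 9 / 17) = -51 / 208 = -0.25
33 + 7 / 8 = 271 / 8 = 33.88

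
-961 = -961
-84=-84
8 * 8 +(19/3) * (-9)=7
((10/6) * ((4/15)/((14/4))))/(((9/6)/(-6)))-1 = -95/63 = -1.51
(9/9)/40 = 1/40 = 0.02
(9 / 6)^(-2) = 4 / 9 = 0.44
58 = 58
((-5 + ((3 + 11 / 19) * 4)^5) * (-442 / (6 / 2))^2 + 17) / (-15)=-2154525703084889 / 2476099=-870129063.13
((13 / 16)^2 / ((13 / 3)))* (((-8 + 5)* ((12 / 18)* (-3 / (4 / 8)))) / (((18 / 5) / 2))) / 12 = 65 / 768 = 0.08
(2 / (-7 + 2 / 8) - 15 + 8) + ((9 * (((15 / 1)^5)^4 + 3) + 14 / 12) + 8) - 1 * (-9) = 161607477081871032714845795 / 54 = 2992731057071685791015663.00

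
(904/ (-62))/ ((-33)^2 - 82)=-0.01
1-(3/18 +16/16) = -1/6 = -0.17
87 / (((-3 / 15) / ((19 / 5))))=-1653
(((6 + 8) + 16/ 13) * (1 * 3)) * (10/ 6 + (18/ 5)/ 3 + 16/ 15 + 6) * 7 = 206514/ 65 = 3177.14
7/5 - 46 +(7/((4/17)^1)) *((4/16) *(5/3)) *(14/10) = -6539/240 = -27.25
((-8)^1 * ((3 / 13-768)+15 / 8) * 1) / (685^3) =79653 / 4178448625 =0.00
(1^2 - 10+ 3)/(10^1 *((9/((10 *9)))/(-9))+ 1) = -27/4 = -6.75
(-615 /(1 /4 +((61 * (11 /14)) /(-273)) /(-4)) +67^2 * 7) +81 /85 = 11201784548 /381905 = 29331.34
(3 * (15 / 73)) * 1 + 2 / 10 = 298 / 365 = 0.82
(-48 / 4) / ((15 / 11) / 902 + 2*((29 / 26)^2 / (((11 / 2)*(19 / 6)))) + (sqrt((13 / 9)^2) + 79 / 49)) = -168600696264 / 44975111353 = -3.75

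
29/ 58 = 1/ 2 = 0.50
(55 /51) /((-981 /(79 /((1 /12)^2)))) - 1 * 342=-1970698 /5559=-354.51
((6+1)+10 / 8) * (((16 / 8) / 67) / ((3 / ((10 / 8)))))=55 / 536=0.10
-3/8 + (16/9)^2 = 1805/648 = 2.79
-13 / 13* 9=-9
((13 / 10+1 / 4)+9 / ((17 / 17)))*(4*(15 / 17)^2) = 9495 / 289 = 32.85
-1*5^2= -25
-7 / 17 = -0.41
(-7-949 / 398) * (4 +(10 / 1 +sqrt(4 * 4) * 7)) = -78435 / 199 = -394.15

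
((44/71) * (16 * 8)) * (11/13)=61952/923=67.12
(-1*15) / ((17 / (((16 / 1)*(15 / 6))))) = -600 / 17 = -35.29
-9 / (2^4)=-9 / 16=-0.56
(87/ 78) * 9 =261/ 26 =10.04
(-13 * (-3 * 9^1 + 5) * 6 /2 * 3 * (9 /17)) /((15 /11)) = 84942 /85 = 999.32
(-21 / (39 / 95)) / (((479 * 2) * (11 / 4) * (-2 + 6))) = -665 / 136994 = -0.00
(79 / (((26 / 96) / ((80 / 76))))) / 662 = 37920 / 81757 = 0.46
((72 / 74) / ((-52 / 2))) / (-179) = 18 / 86099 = 0.00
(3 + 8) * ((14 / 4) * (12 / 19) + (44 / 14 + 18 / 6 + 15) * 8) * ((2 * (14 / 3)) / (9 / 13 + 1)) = 592540 / 57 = 10395.44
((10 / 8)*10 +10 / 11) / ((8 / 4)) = 295 / 44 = 6.70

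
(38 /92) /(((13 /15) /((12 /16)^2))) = 2565 /9568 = 0.27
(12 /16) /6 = 1 /8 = 0.12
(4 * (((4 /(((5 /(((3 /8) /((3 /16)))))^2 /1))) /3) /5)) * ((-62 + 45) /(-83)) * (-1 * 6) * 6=-1.26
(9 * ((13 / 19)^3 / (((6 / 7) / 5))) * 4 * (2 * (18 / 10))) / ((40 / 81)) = 33633873 / 68590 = 490.36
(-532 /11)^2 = 283024 /121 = 2339.04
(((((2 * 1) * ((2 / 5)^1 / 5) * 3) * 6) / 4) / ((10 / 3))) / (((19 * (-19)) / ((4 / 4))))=-27 / 45125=-0.00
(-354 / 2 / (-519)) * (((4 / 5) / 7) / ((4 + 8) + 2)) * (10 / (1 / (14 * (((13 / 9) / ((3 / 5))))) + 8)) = 30680 / 8848777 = 0.00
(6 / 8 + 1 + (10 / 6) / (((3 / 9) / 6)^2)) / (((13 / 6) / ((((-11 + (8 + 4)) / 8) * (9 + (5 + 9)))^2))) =3439029 / 1664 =2066.72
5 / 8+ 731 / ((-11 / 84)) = -491177 / 88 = -5581.56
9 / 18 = 1 / 2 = 0.50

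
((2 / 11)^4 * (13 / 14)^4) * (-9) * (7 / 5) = -257049 / 25109315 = -0.01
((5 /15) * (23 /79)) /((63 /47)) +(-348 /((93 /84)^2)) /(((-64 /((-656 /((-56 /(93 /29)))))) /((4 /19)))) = 309170893 /8794359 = 35.16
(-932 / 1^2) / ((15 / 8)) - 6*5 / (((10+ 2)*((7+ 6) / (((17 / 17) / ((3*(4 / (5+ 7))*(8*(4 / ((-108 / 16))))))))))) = -24811543 / 49920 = -497.03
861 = 861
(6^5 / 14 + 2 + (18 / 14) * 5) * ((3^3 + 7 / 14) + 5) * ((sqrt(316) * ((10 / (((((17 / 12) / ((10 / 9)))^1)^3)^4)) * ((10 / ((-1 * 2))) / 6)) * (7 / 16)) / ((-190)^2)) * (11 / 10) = -73979789312000000000000 * sqrt(79) / 335328579958797993095883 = -1.96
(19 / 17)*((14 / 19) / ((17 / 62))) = 3.00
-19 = -19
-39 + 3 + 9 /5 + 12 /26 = -2193 /65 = -33.74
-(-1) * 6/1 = 6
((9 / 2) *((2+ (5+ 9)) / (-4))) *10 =-180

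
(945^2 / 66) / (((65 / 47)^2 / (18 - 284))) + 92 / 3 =-10494551609 / 5577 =-1881755.71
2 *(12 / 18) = 1.33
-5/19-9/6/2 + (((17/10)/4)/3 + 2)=1.13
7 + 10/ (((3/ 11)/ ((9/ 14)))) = 214/ 7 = 30.57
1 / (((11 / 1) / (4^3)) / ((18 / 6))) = 192 / 11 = 17.45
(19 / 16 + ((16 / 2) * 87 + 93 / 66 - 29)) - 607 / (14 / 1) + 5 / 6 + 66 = 2561597 / 3696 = 693.07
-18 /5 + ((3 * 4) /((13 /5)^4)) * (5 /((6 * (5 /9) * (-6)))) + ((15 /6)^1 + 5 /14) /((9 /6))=-5280733 /2998905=-1.76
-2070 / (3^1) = -690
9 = 9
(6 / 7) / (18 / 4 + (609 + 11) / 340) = 204 / 1505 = 0.14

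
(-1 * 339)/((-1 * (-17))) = -339/17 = -19.94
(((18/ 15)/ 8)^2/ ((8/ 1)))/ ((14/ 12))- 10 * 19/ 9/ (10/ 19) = -4042957/ 100800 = -40.11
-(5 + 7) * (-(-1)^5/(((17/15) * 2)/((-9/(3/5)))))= 1350/17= 79.41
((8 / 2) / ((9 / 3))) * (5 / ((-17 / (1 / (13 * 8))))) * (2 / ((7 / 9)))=-15 / 1547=-0.01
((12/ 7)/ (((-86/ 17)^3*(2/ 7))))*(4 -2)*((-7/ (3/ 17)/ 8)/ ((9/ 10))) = 2923235/ 5724504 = 0.51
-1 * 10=-10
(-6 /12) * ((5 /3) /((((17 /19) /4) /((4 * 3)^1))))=-760 /17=-44.71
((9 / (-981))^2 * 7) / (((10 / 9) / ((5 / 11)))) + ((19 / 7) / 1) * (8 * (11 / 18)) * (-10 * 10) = -21851531231 / 16467066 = -1326.98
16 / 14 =8 / 7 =1.14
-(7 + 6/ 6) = -8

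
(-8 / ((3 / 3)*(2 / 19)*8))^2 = 361 / 4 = 90.25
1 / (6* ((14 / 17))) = 17 / 84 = 0.20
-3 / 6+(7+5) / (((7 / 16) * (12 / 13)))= 409 / 14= 29.21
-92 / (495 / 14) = -1288 / 495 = -2.60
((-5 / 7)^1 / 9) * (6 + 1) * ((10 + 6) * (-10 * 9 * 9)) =7200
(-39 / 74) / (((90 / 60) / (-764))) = 9932 / 37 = 268.43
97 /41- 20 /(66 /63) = -7543 /451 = -16.73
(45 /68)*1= 45 /68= 0.66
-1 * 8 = -8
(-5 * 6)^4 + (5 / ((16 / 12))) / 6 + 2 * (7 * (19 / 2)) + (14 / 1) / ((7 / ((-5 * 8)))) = 6480429 / 8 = 810053.62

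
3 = 3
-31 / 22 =-1.41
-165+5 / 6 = -985 / 6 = -164.17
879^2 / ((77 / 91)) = 913121.18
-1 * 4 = -4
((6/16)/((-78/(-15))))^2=225/43264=0.01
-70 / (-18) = 35 / 9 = 3.89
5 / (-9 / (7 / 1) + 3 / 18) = -4.47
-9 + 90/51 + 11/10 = -1043/170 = -6.14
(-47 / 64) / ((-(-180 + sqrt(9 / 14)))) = -1645 / 403192 - 47 * sqrt(14) / 9676608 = -0.00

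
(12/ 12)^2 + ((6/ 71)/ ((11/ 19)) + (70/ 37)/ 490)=232586/ 202279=1.15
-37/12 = -3.08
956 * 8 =7648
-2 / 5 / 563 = -2 / 2815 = -0.00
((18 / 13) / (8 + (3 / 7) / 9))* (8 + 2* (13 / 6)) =2.12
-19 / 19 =-1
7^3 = 343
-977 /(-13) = 977 /13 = 75.15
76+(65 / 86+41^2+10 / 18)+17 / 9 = 1362395 / 774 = 1760.20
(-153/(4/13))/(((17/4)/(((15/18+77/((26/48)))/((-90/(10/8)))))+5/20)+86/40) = -36972195/19328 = -1912.88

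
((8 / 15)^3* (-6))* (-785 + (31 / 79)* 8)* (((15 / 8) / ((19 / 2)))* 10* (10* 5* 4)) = 421662720 / 1501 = 280921.20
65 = 65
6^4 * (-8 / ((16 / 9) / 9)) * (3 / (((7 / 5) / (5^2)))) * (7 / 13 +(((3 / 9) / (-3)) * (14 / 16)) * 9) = 12301875 / 13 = 946298.08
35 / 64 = 0.55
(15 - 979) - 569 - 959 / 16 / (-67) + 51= -1587745 / 1072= -1481.11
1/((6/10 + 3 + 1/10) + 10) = 10/137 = 0.07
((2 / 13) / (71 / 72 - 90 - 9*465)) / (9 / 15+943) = -0.00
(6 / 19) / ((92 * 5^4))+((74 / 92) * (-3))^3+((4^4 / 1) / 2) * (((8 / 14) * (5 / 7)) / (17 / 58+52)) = -2242008165262409 / 171781188705000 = -13.05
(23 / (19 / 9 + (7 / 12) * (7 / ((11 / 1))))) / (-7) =-1.32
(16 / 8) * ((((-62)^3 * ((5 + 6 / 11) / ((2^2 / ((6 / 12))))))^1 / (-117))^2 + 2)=6604809019478 / 1656369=3987522.72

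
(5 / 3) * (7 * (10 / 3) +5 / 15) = 39.44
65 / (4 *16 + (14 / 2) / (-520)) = 33800 / 33273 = 1.02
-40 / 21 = -1.90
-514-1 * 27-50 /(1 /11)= -1091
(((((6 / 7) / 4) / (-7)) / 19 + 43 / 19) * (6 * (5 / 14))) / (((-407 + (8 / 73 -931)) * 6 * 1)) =-1537015 / 2545957288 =-0.00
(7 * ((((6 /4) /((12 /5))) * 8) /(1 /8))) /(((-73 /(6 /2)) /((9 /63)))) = -120 /73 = -1.64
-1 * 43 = -43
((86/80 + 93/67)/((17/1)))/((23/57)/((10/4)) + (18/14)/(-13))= 2.32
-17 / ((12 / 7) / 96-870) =952 / 48719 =0.02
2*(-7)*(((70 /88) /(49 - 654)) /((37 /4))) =98 /49247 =0.00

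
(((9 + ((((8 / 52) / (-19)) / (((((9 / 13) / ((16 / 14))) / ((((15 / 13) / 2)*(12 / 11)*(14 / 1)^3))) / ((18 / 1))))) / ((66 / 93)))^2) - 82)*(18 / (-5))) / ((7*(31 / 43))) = -236956690732991562 / 969157554365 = -244497.59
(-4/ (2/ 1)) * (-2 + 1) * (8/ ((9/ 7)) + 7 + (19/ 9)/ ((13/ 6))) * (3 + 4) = 23254/ 117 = 198.75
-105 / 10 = -10.50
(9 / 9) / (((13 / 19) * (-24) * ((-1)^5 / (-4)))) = -19 / 78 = -0.24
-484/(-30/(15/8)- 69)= 5.69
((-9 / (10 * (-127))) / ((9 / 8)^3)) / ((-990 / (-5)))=0.00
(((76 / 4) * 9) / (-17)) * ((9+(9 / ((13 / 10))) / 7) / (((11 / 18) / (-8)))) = 22383216 / 17017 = 1315.34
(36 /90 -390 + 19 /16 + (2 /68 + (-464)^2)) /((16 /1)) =292274359 /21760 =13431.73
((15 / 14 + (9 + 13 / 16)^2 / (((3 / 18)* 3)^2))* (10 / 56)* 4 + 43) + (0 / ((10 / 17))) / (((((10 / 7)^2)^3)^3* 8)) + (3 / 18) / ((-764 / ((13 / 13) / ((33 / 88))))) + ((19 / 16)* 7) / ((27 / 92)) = 5614866679 / 16172352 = 347.19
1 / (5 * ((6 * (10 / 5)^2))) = 1 / 120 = 0.01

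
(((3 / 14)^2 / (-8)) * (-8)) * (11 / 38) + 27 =201195 / 7448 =27.01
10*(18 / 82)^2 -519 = -871629 / 1681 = -518.52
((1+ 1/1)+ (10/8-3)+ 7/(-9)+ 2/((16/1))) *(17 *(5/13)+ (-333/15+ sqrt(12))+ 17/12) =322219/56160-29 *sqrt(3)/36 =4.34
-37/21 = -1.76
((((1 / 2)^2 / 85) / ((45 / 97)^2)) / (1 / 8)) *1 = 18818 / 172125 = 0.11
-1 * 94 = -94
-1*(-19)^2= -361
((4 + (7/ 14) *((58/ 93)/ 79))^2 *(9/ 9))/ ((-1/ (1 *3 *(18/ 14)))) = -2596079667/ 41983207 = -61.84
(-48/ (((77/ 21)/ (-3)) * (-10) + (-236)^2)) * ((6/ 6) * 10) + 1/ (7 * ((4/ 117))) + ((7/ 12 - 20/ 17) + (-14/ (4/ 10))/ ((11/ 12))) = -34066818140/ 984447849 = -34.61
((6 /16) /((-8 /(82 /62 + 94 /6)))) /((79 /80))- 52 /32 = -603 /248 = -2.43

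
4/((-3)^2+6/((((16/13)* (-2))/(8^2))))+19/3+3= 456/49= 9.31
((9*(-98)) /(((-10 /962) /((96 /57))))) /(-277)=-13575744 /26315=-515.89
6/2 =3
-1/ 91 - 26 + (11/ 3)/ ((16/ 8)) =-13201/ 546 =-24.18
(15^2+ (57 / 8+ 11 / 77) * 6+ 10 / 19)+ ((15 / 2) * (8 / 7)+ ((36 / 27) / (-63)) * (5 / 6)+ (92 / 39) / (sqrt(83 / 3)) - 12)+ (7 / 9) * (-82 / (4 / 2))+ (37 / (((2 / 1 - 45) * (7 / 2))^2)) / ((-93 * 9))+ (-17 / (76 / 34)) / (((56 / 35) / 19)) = 92 * sqrt(249) / 3237+ 9923443278467 / 69159729744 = 143.93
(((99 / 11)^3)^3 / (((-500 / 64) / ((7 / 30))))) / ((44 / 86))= -155484756252 / 6875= -22615964.55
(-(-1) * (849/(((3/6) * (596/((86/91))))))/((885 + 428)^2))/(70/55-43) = -0.00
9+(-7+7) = 9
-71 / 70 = -1.01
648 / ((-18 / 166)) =-5976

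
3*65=195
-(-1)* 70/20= 7/2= 3.50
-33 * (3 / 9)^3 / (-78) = 11 / 702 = 0.02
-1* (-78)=78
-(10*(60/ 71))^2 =-360000/ 5041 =-71.41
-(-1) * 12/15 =4/5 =0.80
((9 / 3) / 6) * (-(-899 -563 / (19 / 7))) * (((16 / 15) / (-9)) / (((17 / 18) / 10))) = -672704 / 969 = -694.22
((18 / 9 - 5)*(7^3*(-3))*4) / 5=2469.60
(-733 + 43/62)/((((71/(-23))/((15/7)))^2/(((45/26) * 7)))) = -243184143375/56882644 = -4275.19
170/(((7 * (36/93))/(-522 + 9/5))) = -456909/14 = -32636.36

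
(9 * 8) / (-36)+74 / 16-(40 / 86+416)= -413.84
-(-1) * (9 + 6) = 15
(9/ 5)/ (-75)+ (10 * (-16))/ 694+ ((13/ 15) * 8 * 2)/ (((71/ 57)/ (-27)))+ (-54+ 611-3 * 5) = 742715639/ 3079625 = 241.17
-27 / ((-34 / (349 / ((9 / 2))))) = 61.59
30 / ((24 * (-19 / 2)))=-5 / 38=-0.13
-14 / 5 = -2.80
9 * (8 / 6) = 12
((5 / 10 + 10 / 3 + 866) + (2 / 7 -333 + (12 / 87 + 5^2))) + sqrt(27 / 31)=563.19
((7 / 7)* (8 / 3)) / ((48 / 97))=97 / 18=5.39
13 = 13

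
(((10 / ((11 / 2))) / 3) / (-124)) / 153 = -5 / 156519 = -0.00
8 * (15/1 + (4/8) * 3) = 132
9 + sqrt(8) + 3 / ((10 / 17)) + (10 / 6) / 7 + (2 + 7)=2 * sqrt(2) + 4901 / 210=26.17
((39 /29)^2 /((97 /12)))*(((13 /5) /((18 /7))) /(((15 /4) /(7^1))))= 861224 /2039425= 0.42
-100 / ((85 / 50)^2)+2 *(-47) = -37166 / 289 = -128.60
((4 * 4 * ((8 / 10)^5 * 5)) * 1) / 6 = 8192 / 1875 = 4.37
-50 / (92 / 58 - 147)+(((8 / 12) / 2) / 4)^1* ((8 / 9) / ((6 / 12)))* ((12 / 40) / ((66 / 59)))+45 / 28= 349058509 / 175342860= 1.99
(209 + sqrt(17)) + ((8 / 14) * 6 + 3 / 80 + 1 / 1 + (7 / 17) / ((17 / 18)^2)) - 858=-1772023227 / 2751280 + sqrt(17)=-639.95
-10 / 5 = -2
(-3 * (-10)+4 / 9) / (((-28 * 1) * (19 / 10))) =-0.57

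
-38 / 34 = -19 / 17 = -1.12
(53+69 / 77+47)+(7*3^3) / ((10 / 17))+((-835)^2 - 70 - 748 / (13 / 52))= 534830601 / 770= 694585.20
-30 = -30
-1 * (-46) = 46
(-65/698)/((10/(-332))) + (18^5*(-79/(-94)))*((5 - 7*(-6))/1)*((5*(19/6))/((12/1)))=34369733969/349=98480613.09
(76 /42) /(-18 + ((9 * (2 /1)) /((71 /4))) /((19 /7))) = -0.10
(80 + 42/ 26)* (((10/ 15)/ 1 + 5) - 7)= -4244/ 39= -108.82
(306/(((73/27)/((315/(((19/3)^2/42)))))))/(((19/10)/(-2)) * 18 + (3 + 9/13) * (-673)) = -42629441400/2857218613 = -14.92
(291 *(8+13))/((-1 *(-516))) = 2037/172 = 11.84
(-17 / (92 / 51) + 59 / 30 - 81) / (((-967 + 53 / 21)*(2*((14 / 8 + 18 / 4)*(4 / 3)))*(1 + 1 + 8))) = 2563491 / 4658420000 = 0.00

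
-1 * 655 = -655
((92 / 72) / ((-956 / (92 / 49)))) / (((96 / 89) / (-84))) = 47081 / 240912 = 0.20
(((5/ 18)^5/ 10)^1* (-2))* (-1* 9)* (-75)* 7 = -109375/ 69984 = -1.56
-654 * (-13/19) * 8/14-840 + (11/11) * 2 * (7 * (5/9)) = -690098/1197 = -576.52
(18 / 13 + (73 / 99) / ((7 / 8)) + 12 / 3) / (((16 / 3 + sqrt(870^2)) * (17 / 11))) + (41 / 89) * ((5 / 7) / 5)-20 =-10808478922 / 542333337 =-19.93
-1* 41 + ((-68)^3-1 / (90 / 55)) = -5660525 / 18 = -314473.61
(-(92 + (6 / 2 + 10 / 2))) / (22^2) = -25 / 121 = -0.21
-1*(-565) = 565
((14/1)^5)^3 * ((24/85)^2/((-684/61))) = -151834461264424730624/137275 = -1106060544632487.57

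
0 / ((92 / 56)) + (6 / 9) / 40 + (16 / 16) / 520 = 29 / 1560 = 0.02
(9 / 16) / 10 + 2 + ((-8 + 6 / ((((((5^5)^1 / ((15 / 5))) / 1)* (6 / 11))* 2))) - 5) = -1093847 / 100000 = -10.94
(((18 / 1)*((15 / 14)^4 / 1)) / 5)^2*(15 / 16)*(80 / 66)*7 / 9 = 23066015625 / 1159548544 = 19.89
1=1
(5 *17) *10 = 850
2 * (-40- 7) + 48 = -46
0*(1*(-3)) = 0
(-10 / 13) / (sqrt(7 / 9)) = -30 * sqrt(7) / 91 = -0.87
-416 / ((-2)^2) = -104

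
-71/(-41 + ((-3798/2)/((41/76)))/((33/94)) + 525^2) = -32021/119766232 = -0.00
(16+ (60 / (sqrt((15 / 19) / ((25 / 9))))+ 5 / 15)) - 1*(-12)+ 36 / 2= 139 / 3+ 20*sqrt(285) / 3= 158.88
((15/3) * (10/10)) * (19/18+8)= 815/18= 45.28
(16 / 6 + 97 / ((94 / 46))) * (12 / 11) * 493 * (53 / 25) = 738823604 / 12925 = 57162.37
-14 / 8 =-7 / 4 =-1.75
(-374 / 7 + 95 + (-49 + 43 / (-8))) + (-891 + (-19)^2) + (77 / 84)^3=-6556435 / 12096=-542.03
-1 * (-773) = 773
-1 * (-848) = 848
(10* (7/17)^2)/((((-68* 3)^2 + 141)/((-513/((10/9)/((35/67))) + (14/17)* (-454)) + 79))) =-99728475/4581731149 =-0.02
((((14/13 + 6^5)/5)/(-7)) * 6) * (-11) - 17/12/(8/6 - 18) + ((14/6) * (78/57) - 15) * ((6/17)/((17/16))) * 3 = 1464431485457/99936200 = 14653.66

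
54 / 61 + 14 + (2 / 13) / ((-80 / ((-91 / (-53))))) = 1924533 / 129320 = 14.88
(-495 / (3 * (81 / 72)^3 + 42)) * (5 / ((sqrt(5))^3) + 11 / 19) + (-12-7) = -29.98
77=77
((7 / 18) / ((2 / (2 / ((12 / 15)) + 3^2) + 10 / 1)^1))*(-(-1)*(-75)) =-4025 / 1404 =-2.87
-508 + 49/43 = -21795/43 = -506.86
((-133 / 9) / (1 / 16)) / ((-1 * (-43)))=-2128 / 387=-5.50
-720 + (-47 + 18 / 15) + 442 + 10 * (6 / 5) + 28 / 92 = -35822 / 115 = -311.50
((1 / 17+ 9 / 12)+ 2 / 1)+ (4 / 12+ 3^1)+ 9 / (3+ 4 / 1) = 10607 / 1428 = 7.43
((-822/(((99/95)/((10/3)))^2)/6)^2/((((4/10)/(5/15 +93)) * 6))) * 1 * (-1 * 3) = -5350613732187500000/23342483043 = -229222132.12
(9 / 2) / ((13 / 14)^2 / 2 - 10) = -1764 / 3751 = -0.47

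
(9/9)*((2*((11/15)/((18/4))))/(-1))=-44/135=-0.33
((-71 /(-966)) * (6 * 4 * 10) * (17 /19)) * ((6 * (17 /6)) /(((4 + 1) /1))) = 53.66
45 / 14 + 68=997 / 14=71.21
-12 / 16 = -3 / 4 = -0.75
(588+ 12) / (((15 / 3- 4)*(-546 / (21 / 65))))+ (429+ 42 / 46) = 1669692 / 3887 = 429.56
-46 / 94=-0.49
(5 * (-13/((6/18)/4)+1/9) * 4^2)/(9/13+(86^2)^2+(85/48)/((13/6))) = -507520/2226085443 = -0.00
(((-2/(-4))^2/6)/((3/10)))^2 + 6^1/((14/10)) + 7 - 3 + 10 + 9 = 247711/9072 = 27.31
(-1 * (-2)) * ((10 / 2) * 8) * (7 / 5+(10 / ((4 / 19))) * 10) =38112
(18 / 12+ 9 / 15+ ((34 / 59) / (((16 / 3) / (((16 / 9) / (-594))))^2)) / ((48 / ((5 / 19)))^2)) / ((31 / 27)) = 818118834739021 / 447296011937280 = 1.83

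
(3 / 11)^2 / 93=3 / 3751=0.00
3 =3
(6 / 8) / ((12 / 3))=3 / 16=0.19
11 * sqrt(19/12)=11 * sqrt(57)/6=13.84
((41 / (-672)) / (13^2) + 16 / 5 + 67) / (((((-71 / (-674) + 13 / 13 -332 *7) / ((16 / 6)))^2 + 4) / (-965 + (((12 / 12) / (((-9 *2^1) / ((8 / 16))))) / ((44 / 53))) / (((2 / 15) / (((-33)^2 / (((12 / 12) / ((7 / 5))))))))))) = -195222391595859881 / 1565884112112492900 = -0.12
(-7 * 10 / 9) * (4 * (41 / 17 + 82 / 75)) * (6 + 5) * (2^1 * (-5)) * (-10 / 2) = -27529040 / 459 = -59976.12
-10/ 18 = -5/ 9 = -0.56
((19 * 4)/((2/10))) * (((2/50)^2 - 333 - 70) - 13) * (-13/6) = 342505.35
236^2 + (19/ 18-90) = 1000927/ 18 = 55607.06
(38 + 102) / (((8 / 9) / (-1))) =-315 / 2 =-157.50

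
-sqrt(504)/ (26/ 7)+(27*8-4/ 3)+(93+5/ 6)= 302.46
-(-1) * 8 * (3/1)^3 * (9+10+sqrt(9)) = 4752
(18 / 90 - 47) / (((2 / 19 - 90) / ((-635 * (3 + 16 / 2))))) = -3105531 / 854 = -3636.45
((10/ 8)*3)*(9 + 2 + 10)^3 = 138915/ 4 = 34728.75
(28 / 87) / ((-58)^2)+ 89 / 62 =6512297 / 4536354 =1.44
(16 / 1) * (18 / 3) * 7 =672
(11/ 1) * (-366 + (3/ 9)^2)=-36223/ 9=-4024.78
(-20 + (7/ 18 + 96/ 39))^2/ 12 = 16104169/ 657072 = 24.51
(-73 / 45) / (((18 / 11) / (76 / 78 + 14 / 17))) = -478588 / 268515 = -1.78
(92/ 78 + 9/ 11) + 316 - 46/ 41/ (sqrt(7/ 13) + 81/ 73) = 122567 * sqrt(91)/ 983795 + 133451831272/ 422048055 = 317.39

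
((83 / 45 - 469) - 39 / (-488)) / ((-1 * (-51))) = -10256981 / 1119960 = -9.16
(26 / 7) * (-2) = -52 / 7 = -7.43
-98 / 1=-98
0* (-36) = 0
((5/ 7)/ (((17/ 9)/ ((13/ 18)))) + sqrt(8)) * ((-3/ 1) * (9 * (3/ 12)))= -27 * sqrt(2)/ 2 - 1755/ 952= -20.94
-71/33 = -2.15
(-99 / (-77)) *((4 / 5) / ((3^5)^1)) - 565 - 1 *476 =-983741 / 945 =-1041.00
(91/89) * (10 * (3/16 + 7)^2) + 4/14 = 42144409/79744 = 528.50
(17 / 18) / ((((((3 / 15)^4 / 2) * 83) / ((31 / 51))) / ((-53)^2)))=54424375 / 2241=24285.75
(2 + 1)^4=81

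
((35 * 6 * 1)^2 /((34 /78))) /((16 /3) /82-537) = -211547700 /1122731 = -188.42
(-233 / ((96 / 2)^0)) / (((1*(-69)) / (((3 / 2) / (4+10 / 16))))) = 932 / 851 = 1.10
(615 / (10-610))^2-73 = -115119 / 1600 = -71.95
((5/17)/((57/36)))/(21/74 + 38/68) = 222/1007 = 0.22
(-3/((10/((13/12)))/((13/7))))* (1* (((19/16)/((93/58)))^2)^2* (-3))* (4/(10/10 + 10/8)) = 15577332856969/16086110423040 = 0.97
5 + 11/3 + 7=47/3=15.67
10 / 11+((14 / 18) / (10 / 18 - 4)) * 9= -383 / 341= -1.12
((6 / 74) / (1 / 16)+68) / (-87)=-0.80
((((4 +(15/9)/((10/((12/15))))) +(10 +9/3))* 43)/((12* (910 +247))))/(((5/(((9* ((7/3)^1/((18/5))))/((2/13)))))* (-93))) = -77357/17878320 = -0.00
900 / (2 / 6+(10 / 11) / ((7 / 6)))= 207900 / 257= 808.95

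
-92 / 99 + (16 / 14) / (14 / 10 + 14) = -4148 / 4851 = -0.86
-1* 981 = -981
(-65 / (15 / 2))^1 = -26 / 3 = -8.67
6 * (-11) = -66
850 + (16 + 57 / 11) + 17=9770 / 11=888.18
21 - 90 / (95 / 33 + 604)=417597 / 20027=20.85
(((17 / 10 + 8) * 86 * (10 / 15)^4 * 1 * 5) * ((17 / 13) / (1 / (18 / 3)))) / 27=2269024 / 9477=239.42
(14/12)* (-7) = -49/6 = -8.17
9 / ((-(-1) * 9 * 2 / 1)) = 1 / 2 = 0.50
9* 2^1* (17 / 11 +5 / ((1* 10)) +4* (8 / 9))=1109 / 11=100.82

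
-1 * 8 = -8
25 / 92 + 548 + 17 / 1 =52005 / 92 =565.27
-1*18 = -18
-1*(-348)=348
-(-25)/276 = 25/276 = 0.09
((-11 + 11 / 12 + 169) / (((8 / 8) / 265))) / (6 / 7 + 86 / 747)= 880833765 / 20336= 43314.01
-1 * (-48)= 48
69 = 69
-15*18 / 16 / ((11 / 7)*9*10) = -21 / 176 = -0.12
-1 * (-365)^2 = -133225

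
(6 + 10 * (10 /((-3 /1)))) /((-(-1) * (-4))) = 41 /6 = 6.83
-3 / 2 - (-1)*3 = 3 / 2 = 1.50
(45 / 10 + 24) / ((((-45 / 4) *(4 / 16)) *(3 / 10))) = -304 / 9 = -33.78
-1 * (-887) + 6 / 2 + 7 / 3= 892.33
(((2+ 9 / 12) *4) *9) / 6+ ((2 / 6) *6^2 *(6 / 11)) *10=1803 / 22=81.95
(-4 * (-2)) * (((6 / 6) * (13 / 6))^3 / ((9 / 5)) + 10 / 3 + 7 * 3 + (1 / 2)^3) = 58532 / 243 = 240.87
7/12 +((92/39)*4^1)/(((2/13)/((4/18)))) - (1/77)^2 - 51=-23556025/640332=-36.79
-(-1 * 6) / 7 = 6 / 7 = 0.86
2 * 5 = 10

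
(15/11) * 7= 105/11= 9.55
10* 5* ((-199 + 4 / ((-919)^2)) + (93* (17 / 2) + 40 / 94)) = 1174805474425 / 39694367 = 29596.28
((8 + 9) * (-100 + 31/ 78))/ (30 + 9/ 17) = -2245241/ 40482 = -55.46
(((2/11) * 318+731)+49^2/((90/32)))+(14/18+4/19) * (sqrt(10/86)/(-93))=813041/495 - 169 * sqrt(215)/683829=1642.50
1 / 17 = 0.06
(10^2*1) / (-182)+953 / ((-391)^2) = -7557327 / 13912171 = -0.54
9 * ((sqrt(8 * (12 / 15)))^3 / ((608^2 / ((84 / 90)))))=21 * sqrt(10) / 180500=0.00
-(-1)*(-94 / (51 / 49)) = -4606 / 51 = -90.31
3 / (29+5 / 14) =14 / 137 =0.10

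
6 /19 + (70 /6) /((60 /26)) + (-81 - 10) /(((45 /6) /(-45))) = 188569 /342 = 551.37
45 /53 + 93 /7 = 5244 /371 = 14.13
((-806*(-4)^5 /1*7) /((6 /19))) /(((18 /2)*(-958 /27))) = -27442688 /479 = -57291.62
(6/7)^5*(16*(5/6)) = 103680/16807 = 6.17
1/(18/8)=4/9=0.44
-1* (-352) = 352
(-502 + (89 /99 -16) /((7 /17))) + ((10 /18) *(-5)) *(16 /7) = -377701 /693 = -545.02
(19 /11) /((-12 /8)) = -1.15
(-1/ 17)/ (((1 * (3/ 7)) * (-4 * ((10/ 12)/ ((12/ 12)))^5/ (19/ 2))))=43092/ 53125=0.81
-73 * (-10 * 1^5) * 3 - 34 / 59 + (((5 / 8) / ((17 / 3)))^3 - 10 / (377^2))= 46182932915879109 / 21093635503616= 2189.43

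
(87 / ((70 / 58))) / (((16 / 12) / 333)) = 2520477 / 140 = 18003.41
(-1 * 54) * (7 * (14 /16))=-1323 /4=-330.75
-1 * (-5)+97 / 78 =487 / 78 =6.24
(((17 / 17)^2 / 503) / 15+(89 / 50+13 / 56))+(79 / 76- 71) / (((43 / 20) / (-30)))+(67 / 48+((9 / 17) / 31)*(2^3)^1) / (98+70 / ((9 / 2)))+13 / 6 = 980.39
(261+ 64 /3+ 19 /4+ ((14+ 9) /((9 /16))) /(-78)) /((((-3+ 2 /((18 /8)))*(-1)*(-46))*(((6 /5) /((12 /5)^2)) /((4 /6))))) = -804658 /85215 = -9.44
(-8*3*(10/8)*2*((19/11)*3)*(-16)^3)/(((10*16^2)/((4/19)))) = 1152/11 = 104.73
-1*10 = -10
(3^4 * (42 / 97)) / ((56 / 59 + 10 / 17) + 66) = 568701 / 1095130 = 0.52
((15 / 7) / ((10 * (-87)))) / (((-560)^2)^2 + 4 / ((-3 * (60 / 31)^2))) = -1350 / 53902872575804917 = -0.00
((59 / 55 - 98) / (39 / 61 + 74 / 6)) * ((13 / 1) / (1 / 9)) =-114142041 / 130570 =-874.18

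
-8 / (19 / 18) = -7.58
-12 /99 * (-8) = 32 /33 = 0.97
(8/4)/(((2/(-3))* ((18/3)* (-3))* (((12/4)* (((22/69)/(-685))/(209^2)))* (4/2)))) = -62563105/24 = -2606796.04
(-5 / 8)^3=-125 / 512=-0.24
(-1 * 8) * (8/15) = -64/15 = -4.27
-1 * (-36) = 36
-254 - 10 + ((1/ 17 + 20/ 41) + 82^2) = 4503001/ 697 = 6460.55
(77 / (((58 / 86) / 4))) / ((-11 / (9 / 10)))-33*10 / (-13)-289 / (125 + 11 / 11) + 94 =18935591 / 237510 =79.73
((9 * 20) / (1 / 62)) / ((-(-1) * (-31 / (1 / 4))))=-90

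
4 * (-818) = -3272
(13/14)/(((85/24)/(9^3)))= 113724/595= 191.13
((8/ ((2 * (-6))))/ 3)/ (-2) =1/ 9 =0.11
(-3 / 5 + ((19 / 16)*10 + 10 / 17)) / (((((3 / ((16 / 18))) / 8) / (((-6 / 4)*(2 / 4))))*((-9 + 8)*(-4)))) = -2689 / 510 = -5.27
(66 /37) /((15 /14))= 308 /185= 1.66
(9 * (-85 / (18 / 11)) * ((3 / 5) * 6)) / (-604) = 1683 / 604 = 2.79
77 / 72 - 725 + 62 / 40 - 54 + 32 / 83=-23186731 / 29880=-776.00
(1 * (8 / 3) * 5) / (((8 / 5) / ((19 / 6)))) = 475 / 18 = 26.39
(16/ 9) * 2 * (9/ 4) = 8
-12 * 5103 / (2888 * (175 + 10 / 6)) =-0.12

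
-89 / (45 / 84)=-2492 / 15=-166.13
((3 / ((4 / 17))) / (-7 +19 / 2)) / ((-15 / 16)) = -136 / 25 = -5.44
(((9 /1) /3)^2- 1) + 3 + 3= 14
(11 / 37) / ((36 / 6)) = 0.05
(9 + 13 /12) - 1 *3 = 85 /12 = 7.08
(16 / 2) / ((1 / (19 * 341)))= 51832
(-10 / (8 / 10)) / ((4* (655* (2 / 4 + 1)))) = -5 / 1572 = -0.00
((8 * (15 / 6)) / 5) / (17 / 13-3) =-26 / 11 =-2.36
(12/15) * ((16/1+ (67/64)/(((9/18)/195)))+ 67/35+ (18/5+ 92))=584411/1400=417.44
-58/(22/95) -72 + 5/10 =-7083/22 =-321.95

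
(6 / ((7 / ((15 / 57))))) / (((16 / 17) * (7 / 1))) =255 / 7448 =0.03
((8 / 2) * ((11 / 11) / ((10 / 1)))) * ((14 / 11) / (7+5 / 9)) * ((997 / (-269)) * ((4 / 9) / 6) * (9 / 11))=-41874 / 2766665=-0.02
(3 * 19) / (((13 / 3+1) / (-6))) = -513 / 8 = -64.12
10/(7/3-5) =-15/4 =-3.75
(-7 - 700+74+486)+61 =-86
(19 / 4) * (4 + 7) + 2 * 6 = 257 / 4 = 64.25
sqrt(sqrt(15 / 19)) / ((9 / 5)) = 5 * 15^(1 / 4) * 19^(3 / 4) / 171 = 0.52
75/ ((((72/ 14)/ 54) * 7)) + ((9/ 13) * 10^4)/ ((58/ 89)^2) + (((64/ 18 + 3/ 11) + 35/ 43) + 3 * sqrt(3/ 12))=764215003480/ 46541781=16419.98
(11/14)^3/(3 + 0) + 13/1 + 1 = 116579/8232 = 14.16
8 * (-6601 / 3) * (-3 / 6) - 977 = 23473 / 3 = 7824.33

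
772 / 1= 772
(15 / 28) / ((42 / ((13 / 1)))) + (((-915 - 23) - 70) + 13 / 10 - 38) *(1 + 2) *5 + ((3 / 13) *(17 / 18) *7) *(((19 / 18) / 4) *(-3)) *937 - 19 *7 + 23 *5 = -1542868811 / 91728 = -16820.04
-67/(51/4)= -5.25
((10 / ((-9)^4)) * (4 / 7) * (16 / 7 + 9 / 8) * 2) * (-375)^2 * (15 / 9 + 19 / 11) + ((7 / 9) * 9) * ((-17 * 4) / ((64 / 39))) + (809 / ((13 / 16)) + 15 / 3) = 3546.16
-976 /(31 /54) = -52704 /31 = -1700.13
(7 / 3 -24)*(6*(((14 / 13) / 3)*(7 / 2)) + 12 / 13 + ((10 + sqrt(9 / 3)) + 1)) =-1265 / 3 -65*sqrt(3) / 3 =-459.19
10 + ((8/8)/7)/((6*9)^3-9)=11021851/1102185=10.00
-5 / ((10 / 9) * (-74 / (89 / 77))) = 0.07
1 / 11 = 0.09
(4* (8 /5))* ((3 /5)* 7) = 672 /25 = 26.88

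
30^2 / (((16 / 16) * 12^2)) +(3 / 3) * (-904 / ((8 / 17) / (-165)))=1267885 / 4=316971.25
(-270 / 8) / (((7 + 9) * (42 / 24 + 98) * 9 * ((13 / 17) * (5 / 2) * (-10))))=17 / 138320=0.00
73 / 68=1.07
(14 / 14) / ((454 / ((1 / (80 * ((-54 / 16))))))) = -1 / 122580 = -0.00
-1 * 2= -2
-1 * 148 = -148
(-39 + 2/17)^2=436921/289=1511.84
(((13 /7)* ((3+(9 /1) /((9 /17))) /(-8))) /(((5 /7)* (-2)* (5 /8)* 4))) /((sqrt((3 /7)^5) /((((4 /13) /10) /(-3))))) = -49* sqrt(21) /2025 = -0.11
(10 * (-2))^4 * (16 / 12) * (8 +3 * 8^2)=128000000 / 3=42666666.67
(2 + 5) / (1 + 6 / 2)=1.75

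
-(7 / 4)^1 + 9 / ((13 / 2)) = -19 / 52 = -0.37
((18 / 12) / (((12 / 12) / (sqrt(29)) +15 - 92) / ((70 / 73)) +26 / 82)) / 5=-5731658919 / 1528107228380 - 2576973*sqrt(29) / 1528107228380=-0.00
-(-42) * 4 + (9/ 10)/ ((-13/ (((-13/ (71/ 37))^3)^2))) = -8358517823204253/ 1281002839210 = -6524.98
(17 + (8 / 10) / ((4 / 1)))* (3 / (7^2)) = 258 / 245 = 1.05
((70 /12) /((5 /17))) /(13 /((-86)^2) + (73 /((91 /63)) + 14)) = 5720806 /18616239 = 0.31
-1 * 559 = -559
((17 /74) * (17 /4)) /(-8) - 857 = -2029665 /2368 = -857.12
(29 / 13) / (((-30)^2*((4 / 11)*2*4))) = 319 / 374400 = 0.00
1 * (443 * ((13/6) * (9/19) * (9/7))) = 155493/266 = 584.56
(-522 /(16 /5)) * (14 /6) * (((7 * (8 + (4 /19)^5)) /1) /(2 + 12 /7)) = -28420419195 /4952198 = -5738.95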